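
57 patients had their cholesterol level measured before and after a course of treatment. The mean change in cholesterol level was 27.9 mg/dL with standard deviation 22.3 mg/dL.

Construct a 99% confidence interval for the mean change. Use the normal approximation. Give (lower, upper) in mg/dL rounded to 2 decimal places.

This is a matched-pairs design, so SE = s_d/√n = 22.3/√57 = 2.9537.
Margin = 2.576 × 2.9537 = 7.6087; the interval is 27.9 ± 7.6087 = (20.29, 35.51).

(20.29, 35.51)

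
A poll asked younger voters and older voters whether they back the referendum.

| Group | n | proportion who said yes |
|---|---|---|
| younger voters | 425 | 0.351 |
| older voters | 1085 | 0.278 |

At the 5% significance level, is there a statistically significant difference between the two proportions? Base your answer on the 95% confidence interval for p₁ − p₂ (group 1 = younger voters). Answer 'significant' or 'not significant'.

SE₁ = √(p̂₁(1−p̂₁)/n₁) = √(0.3510·0.6490/425) = 0.02315; SE₂ = √(0.2780·0.7220/1085) = 0.01360.
Independent samples: SE of the difference = √(SE₁² + SE₂²) = √(0.0005359225 + 0.00018496) = 0.02685.
z* for 95% confidence is 1.960, so the margin of error is 1.960 × 0.02685 = 0.05263.
Point estimate p̂₁ − p̂₂ = 0.3510 − 0.2780 = 0.0730.
0.0730 ± 0.05263 → (0.02037, 0.12563).
The interval (0.02037, 0.12563) does not contain 0, so the difference is significant.

significant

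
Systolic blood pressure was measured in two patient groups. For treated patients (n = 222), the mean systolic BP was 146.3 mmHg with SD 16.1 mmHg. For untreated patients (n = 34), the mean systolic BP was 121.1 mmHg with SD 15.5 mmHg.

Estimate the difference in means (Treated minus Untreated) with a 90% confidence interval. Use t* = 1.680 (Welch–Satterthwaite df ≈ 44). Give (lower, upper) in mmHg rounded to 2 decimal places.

(20.38, 30.02)

Per-group SEs: s₁/√n₁ = 16.1/√222 = 1.0806, s₂/√n₂ = 15.5/√34 = 2.6582.
Unpooled SE of the difference: √(1.16769636 + 7.06602724) = 2.8694.
Margin of error = t* · SE = 1.680 × 2.8694 = 4.8206.
x̄₁ − x̄₂ = 146.3 − 121.1 = 25.2000.
CI: 25.2000 ± 4.8206 = (20.38, 30.02).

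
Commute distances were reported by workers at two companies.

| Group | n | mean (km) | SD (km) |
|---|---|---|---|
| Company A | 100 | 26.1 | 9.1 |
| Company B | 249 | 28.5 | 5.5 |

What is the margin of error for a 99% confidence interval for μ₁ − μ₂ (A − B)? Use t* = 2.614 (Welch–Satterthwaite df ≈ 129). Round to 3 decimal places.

Standard errors of each mean: 9.1/√100 = 0.9100 and 5.5/√249 = 0.3485.
SE(x̄₁ − x̄₂) = √(0.9100² + 0.3485²) = 0.9744 for independent samples with unequal variances.
With t* = 2.614, the margin is 2.614 × 0.9744 = 2.5471.

2.547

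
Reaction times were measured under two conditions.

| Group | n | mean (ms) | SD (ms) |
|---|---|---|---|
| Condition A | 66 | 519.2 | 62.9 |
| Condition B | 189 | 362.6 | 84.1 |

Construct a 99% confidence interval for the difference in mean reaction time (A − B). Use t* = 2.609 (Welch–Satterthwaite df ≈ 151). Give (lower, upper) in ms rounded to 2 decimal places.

SE₁ = s₁/√n₁ = 62.9/√66 = 7.7425; SE₂ = 84.1/√189 = 6.1174.
Independent samples, unequal variances: SE_diff = √(SE₁² + SE₂²) = √(59.94630625 + 37.42258276) = 9.8676.
t* = 2.609, so margin of error = 2.609 × 9.8676 = 25.7446.
Difference in means = 519.2 − 362.6 = 156.6000.
156.6000 ± 25.7446 → (130.86, 182.34).

(130.86, 182.34)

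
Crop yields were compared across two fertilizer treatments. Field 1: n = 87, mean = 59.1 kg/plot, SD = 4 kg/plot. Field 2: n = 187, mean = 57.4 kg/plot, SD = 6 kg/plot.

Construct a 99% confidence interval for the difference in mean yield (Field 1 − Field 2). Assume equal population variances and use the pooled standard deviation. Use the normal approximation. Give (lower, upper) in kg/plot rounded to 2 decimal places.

s_p = √[((n₁−1)s₁² + (n₂−1)s₂²)/(n₁+n₂−2)] = √[(86·4² + 186·6²)/272] = 5.4476.
SE = 5.4476·√(1/87 + 1/187) = 0.7070.
With z* = 2.576, margin = 2.576 × 0.7070 = 1.8212.
x̄₁ − x̄₂ = 59.1 − 57.4 = 1.7000; interval 1.7000 ± 1.8212 = (-0.12, 3.52).

(-0.12, 3.52)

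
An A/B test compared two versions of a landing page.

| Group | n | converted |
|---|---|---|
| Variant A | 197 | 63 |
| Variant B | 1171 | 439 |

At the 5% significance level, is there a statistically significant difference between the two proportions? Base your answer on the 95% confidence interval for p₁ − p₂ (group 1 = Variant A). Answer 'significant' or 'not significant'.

not significant

Sample proportions: 63/197 = 0.3198, 439/1171 = 0.3749.
Each SE is √(p̂(1−p̂)/n): √(0.3198·0.6802/197) = 0.03323 and √(0.3749·0.6251/1171) = 0.01415.
SE(p̂₁ − p̂₂) = √(SE₁² + SE₂²) = √(0.0011042329 + 0.0002002225) = 0.03612, since the two samples are independent.
At 95% confidence z* = 1.960; margin = 1.960 × 0.03612 = 0.07080.
The difference is 0.3198 − 0.3749 = -0.0551, so the interval is -0.0551 ± 0.07080 = (-0.12590, 0.01570).
The interval (-0.12590, 0.01570) contains 0, so the difference is not significant.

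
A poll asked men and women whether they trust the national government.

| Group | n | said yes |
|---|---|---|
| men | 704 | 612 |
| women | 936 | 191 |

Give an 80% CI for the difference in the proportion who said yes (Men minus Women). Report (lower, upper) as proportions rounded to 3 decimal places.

p̂₁ = 612/704 = 0.8693 and p̂₂ = 191/936 = 0.2041.
SE₁ = √(p̂₁(1−p̂₁)/n₁) = √(0.8693·0.1307/704) = 0.01270; SE₂ = √(0.2041·0.7959/936) = 0.01317.
Independent samples: SE of the difference = √(SE₁² + SE₂²) = √(0.00016129 + 0.0001734489) = 0.01830.
z* for 80% confidence is 1.282, so the margin of error is 1.282 × 0.01830 = 0.02346.
Point estimate p̂₁ − p̂₂ = 0.8693 − 0.2041 = 0.6652.
0.6652 ± 0.02346 → (0.642, 0.689).

(0.642, 0.689)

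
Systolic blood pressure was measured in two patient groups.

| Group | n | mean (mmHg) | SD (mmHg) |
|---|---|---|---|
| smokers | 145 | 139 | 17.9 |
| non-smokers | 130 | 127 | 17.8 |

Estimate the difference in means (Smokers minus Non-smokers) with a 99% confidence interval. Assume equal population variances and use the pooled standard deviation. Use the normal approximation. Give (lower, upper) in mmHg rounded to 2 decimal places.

Pooled variance s_p² = [144·17.9² + 129·17.8²] / (145+130−2) = 318.7231, so s_p = 17.8528.
SE_diff = s_p·√(1/n₁ + 1/n₂) = 17.8528·√(1/145 + 1/130) = 2.1563.
z* = 2.576; margin = 2.576 × 2.1563 = 5.5546.
Difference = 139 − 127 = 12.0000.
12.0000 ± 5.5546 → (6.45, 17.55).

(6.45, 17.55)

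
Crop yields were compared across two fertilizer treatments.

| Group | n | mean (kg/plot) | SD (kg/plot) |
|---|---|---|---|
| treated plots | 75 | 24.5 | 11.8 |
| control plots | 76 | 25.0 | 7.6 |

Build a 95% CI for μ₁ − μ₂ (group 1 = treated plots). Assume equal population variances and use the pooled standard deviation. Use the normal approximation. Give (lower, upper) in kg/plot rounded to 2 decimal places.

(-3.66, 2.66)

s_p = √[((n₁−1)s₁² + (n₂−1)s₂²)/(n₁+n₂−2)] = √[(74·11.8² + 75·7.6²)/149] = 9.9109.
SE = 9.9109·√(1/75 + 1/76) = 1.6131.
With z* = 1.960, margin = 1.960 × 1.6131 = 3.1617.
x̄₁ − x̄₂ = 24.5 − 25.0 = -0.5000; interval -0.5000 ± 3.1617 = (-3.66, 2.66).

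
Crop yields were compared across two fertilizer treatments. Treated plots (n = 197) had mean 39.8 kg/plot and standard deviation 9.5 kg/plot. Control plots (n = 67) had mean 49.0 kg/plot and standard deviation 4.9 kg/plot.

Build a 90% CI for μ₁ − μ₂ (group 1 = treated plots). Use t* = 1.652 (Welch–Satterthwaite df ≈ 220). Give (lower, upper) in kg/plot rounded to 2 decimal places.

(-10.69, -7.71)

Standard errors of each mean: 9.5/√197 = 0.6768 and 4.9/√67 = 0.5986.
SE(x̄₁ − x̄₂) = √(0.6768² + 0.5986²) = 0.9035 for independent samples with unequal variances.
With t* = 1.652, the margin is 1.652 × 0.9035 = 1.4926.
x̄₁ − x̄₂ = 39.8 − 49.0 = -9.2000; the interval is -9.2000 ± 1.4926 = (-10.69, -7.71).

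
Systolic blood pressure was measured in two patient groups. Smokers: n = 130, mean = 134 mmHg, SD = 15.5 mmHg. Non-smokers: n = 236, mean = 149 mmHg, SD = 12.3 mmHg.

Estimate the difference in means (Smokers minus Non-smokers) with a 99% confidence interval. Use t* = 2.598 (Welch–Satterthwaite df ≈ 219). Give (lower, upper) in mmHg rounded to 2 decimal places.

Per-group SEs: s₁/√n₁ = 15.5/√130 = 1.3594, s₂/√n₂ = 12.3/√236 = 0.8007.
Unpooled SE of the difference: √(1.84796836 + 0.64112049) = 1.5777.
Margin of error = t* · SE = 2.598 × 1.5777 = 4.0989.
x̄₁ − x̄₂ = 134 − 149 = -15.0000.
CI: -15.0000 ± 4.0989 = (-19.10, -10.90).

(-19.10, -10.90)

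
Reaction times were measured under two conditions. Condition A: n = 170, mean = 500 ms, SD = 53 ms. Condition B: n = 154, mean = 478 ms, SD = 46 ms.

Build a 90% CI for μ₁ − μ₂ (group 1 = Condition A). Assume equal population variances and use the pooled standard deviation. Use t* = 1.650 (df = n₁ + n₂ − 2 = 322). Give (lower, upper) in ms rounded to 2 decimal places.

(12.86, 31.14)

s_p = √[((n₁−1)s₁² + (n₂−1)s₂²)/(n₁+n₂−2)] = √[(169·53² + 153·46²)/322] = 49.7968.
SE = 49.7968·√(1/170 + 1/154) = 5.5397.
With t* = 1.650, margin = 1.650 × 5.5397 = 9.1405.
x̄₁ − x̄₂ = 500 − 478 = 22.0000; interval 22.0000 ± 9.1405 = (12.86, 31.14).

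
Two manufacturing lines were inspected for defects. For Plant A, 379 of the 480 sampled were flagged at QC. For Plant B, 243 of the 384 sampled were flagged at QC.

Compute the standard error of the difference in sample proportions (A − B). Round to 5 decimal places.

0.03084

Sample proportions: 379/480 = 0.7896, 243/384 = 0.6328.
Each SE is √(p̂(1−p̂)/n): √(0.7896·0.2104/480) = 0.01860 and √(0.6328·0.3672/384) = 0.02460.
SE(p̂₁ − p̂₂) = √(SE₁² + SE₂²) = √(0.00034596 + 0.00060516) = 0.03084, since the two samples are independent.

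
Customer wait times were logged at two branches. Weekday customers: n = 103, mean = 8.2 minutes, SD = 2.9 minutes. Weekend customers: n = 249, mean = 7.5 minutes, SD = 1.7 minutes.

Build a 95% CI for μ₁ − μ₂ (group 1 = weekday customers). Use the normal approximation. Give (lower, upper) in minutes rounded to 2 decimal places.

SE₁ = s₁/√n₁ = 2.9/√103 = 0.2857; SE₂ = 1.7/√249 = 0.1077.
Independent samples, unequal variances: SE_diff = √(SE₁² + SE₂²) = √(0.08162449 + 0.01159929) = 0.3053.
z* = 1.960, so margin of error = 1.960 × 0.3053 = 0.5984.
Difference in means = 8.2 − 7.5 = 0.7000.
0.7000 ± 0.5984 → (0.10, 1.30).

(0.10, 1.30)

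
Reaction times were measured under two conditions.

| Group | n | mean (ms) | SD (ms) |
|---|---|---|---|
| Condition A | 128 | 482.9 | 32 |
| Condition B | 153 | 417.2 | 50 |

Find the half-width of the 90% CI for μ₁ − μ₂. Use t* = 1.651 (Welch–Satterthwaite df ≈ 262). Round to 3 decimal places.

8.145

Standard errors of each mean: 32/√128 = 2.8284 and 50/√153 = 4.0423.
SE(x̄₁ − x̄₂) = √(2.8284² + 4.0423²) = 4.9336 for independent samples with unequal variances.
With t* = 1.651, the margin is 1.651 × 4.9336 = 8.1454.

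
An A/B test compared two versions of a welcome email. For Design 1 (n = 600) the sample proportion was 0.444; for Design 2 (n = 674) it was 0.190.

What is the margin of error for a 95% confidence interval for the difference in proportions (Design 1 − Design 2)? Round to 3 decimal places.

The two standard errors are √(0.4440×0.5560/600) = 0.02028 and √(0.1900×0.8100/674) = 0.01511.
Because the samples are independent, SE_diff = √(0.02028² + 0.01511²) = 0.02529.
Using z* = 1.960 for 95%, ME = 1.960 × 0.02529 = 0.04957.

0.050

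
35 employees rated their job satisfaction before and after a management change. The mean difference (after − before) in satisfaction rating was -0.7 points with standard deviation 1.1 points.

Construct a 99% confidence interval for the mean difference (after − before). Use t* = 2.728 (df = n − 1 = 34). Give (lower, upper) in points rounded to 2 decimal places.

(-1.21, -0.19)

Paired design: SE = s_d/√n = 1.1/√35 = 0.1859.
t* = 2.728; margin of error = 2.728 × 0.1859 = 0.5071.
-0.7 ± 0.5071 → (-1.21, -0.19).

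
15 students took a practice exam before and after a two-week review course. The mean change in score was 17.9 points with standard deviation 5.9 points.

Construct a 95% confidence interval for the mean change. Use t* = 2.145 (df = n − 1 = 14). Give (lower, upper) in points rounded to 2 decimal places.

Paired design: SE = s_d/√n = 5.9/√15 = 1.5234.
t* = 2.145; margin of error = 2.145 × 1.5234 = 3.2677.
17.9 ± 3.2677 → (14.63, 21.17).

(14.63, 21.17)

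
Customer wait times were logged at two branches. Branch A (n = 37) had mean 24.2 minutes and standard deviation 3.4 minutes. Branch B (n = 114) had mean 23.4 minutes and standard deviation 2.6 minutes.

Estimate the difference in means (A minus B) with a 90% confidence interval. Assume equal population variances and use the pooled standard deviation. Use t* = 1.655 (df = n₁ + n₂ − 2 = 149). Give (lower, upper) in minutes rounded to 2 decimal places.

s_p = √[((n₁−1)s₁² + (n₂−1)s₂²)/(n₁+n₂−2)] = √[(36·3.4² + 113·2.6²)/149] = 2.8142.
SE = 2.8142·√(1/37 + 1/114) = 0.5325.
With t* = 1.655, margin = 1.655 × 0.5325 = 0.8813.
x̄₁ − x̄₂ = 24.2 − 23.4 = 0.8000; interval 0.8000 ± 0.8813 = (-0.08, 1.68).

(-0.08, 1.68)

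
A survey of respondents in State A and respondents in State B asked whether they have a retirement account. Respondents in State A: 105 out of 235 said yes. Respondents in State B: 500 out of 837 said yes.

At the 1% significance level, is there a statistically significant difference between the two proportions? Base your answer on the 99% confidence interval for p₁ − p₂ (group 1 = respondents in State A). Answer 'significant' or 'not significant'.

Sample proportions: 105/235 = 0.4468, 500/837 = 0.5974.
Each SE is √(p̂(1−p̂)/n): √(0.4468·0.5532/235) = 0.03243 and √(0.5974·0.4026/837) = 0.01695.
SE(p̂₁ − p̂₂) = √(SE₁² + SE₂²) = √(0.0010517049 + 0.0002873025) = 0.03659, since the two samples are independent.
At 99% confidence z* = 2.576; margin = 2.576 × 0.03659 = 0.09426.
The difference is 0.4468 − 0.5974 = -0.1506, so the interval is -0.1506 ± 0.09426 = (-0.24486, -0.05634).
The interval (-0.24486, -0.05634) does not contain 0, so the difference is significant.

significant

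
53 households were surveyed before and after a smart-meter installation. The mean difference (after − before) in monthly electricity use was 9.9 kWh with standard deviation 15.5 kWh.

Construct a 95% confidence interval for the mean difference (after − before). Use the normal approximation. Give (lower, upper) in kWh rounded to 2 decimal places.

This is a matched-pairs design, so SE = s_d/√n = 15.5/√53 = 2.1291.
Margin = 1.960 × 2.1291 = 4.1730; the interval is 9.9 ± 4.1730 = (5.73, 14.07).

(5.73, 14.07)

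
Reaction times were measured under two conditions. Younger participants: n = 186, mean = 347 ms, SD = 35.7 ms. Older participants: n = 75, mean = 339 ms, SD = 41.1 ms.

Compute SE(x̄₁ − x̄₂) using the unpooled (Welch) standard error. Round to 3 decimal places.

SE₁ = s₁/√n₁ = 35.7/√186 = 2.6177; SE₂ = 41.1/√75 = 4.7458.
Independent samples, unequal variances: SE_diff = √(SE₁² + SE₂²) = √(6.85235329 + 22.52261764) = 5.4199.

5.420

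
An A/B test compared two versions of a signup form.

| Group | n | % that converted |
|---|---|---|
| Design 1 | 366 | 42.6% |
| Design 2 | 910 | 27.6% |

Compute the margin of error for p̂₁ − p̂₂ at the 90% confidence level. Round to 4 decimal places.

SE₁ = √(p̂₁(1−p̂₁)/n₁) = √(0.4260·0.5740/366) = 0.02585; SE₂ = √(0.2760·0.7240/910) = 0.01482.
Independent samples: SE of the difference = √(SE₁² + SE₂²) = √(0.0006682225 + 0.0002196324) = 0.02980.
z* for 90% confidence is 1.645, so the margin of error is 1.645 × 0.02980 = 0.04902.

0.0490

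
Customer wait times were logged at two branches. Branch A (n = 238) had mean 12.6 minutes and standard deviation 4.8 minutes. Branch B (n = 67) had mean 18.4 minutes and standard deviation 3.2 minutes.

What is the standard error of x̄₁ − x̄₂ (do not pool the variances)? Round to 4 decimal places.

0.4996

SE₁ = s₁/√n₁ = 4.8/√238 = 0.3111; SE₂ = 3.2/√67 = 0.3909.
Independent samples, unequal variances: SE_diff = √(SE₁² + SE₂²) = √(0.09678321 + 0.15280281) = 0.4996.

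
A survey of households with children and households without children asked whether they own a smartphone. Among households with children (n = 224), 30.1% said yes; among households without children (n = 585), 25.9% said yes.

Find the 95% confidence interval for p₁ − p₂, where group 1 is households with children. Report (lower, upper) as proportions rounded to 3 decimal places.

Each SE is √(p̂(1−p̂)/n): √(0.3010·0.6990/224) = 0.03065 and √(0.2590·0.7410/585) = 0.01811.
SE(p̂₁ − p̂₂) = √(SE₁² + SE₂²) = √(0.0009394225 + 0.0003279721) = 0.03560, since the two samples are independent.
At 95% confidence z* = 1.960; margin = 1.960 × 0.03560 = 0.06978.
The difference is 0.3010 − 0.2590 = 0.0420, so the interval is 0.0420 ± 0.06978 = (-0.028, 0.112).

(-0.028, 0.112)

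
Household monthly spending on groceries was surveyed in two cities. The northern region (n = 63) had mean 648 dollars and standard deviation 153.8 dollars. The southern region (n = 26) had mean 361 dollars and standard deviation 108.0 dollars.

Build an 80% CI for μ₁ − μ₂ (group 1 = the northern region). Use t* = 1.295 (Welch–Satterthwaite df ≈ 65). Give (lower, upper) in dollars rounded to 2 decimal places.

Standard errors of each mean: 153.8/√63 = 19.3770 and 108.0/√26 = 21.1805.
SE(x̄₁ − x̄₂) = √(19.3770² + 21.1805²) = 28.7068 for independent samples with unequal variances.
With t* = 1.295, the margin is 1.295 × 28.7068 = 37.1753.
x̄₁ − x̄₂ = 648 − 361 = 287.0000; the interval is 287.0000 ± 37.1753 = (249.82, 324.18).

(249.82, 324.18)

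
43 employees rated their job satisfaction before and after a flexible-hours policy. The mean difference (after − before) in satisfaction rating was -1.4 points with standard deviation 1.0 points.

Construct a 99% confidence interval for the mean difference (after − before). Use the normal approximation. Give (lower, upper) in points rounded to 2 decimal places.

(-1.79, -1.01)

This is a matched-pairs design, so SE = s_d/√n = 1.0/√43 = 0.1525.
Margin = 2.576 × 0.1525 = 0.3928; the interval is -1.4 ± 0.3928 = (-1.79, -1.01).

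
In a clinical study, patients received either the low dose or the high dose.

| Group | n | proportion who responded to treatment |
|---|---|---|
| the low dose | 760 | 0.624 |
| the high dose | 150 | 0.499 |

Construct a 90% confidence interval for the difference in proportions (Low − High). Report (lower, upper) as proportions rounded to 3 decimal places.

The two standard errors are √(0.6240×0.3760/760) = 0.01757 and √(0.4990×0.5010/150) = 0.04082.
Because the samples are independent, SE_diff = √(0.01757² + 0.04082²) = 0.04444.
Using z* = 1.645 for 90%, ME = 1.645 × 0.04444 = 0.07310.
p̂₁ − p̂₂ = 0.1250; interval 0.1250 ± 0.07310 gives (0.052, 0.198).

(0.052, 0.198)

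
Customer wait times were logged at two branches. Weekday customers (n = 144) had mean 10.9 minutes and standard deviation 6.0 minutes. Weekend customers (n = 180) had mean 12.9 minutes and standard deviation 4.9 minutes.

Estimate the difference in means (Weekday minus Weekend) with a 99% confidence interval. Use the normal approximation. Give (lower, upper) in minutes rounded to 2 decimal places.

Standard errors of each mean: 6.0/√144 = 0.5000 and 4.9/√180 = 0.3652.
SE(x̄₁ − x̄₂) = √(0.5000² + 0.3652²) = 0.6192 for independent samples with unequal variances.
With z* = 2.576, the margin is 2.576 × 0.6192 = 1.5951.
x̄₁ − x̄₂ = 10.9 − 12.9 = -2.0000; the interval is -2.0000 ± 1.5951 = (-3.60, -0.40).

(-3.60, -0.40)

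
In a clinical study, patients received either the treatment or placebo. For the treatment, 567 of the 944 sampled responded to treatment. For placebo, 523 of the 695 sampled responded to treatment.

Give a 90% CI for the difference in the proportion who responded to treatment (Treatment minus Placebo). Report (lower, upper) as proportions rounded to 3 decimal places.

Sample proportions: 567/944 = 0.6006, 523/695 = 0.7525.
Each SE is √(p̂(1−p̂)/n): √(0.6006·0.3994/944) = 0.01594 and √(0.7525·0.2475/695) = 0.01637.
SE(p̂₁ − p̂₂) = √(SE₁² + SE₂²) = √(0.0002540836 + 0.0002679769) = 0.02285, since the two samples are independent.
At 90% confidence z* = 1.645; margin = 1.645 × 0.02285 = 0.03759.
The difference is 0.6006 − 0.7525 = -0.1519, so the interval is -0.1519 ± 0.03759 = (-0.189, -0.114).

(-0.189, -0.114)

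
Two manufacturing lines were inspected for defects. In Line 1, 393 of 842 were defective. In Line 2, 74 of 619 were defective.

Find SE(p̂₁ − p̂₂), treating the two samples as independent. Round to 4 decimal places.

0.0216

First, p̂₁ = 393/842 = 0.4667; p̂₂ = 74/619 = 0.1195.
The two standard errors are √(0.4667×0.5333/842) = 0.01719 and √(0.1195×0.8805/619) = 0.01304.
Because the samples are independent, SE_diff = √(0.01719² + 0.01304²) = 0.02158.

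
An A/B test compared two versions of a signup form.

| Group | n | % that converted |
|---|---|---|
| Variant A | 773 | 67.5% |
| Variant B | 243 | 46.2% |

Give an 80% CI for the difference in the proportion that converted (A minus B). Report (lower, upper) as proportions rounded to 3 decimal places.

SE₁ = √(p̂₁(1−p̂₁)/n₁) = √(0.6750·0.3250/773) = 0.01685; SE₂ = √(0.4620·0.5380/243) = 0.03198.
Independent samples: SE of the difference = √(SE₁² + SE₂²) = √(0.0002839225 + 0.0010227204) = 0.03615.
z* for 80% confidence is 1.282, so the margin of error is 1.282 × 0.03615 = 0.04634.
Point estimate p̂₁ − p̂₂ = 0.6750 − 0.4620 = 0.2130.
0.2130 ± 0.04634 → (0.167, 0.259).

(0.167, 0.259)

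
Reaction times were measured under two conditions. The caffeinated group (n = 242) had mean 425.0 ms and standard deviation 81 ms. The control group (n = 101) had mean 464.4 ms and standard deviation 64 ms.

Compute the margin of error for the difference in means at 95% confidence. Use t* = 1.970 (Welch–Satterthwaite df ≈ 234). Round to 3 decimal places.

Standard errors of each mean: 81/√242 = 5.2069 and 64/√101 = 6.3682.
SE(x̄₁ − x̄₂) = √(5.2069² + 6.3682²) = 8.2259 for independent samples with unequal variances.
With t* = 1.970, the margin is 1.970 × 8.2259 = 16.2050.

16.205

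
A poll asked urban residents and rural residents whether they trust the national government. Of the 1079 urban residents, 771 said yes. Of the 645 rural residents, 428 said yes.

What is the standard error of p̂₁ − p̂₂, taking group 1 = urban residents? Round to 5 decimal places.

p̂₁ = 771/1079 = 0.7146 and p̂₂ = 428/645 = 0.6636.
SE₁ = √(p̂₁(1−p̂₁)/n₁) = √(0.7146·0.2854/1079) = 0.01375; SE₂ = √(0.6636·0.3364/645) = 0.01860.
Independent samples: SE of the difference = √(SE₁² + SE₂²) = √(0.0001890625 + 0.00034596) = 0.02313.

0.02313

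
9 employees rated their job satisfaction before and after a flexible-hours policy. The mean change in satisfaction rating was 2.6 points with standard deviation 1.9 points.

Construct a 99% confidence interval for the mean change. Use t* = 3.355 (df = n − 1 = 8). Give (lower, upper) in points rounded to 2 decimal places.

(0.48, 4.72)

Paired design: SE = s_d/√n = 1.9/√9 = 0.6333.
t* = 3.355; margin of error = 3.355 × 0.6333 = 2.1247.
2.6 ± 2.1247 → (0.48, 4.72).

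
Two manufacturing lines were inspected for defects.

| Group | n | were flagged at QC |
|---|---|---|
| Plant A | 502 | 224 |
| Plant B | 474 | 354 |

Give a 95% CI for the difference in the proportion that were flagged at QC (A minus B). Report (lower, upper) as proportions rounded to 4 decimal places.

(-0.3591, -0.2421)

First, p̂₁ = 224/502 = 0.4462; p̂₂ = 354/474 = 0.7468.
The two standard errors are √(0.4462×0.5538/502) = 0.02219 and √(0.7468×0.2532/474) = 0.01997.
Because the samples are independent, SE_diff = √(0.02219² + 0.01997²) = 0.02985.
Using z* = 1.960 for 95%, ME = 1.960 × 0.02985 = 0.05851.
p̂₁ − p̂₂ = -0.3006; interval -0.3006 ± 0.05851 gives (-0.3591, -0.2421).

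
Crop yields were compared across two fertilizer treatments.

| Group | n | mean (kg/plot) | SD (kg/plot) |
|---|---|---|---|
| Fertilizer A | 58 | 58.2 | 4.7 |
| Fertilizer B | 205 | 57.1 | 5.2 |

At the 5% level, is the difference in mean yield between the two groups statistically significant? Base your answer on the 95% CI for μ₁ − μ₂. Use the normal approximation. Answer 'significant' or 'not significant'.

not significant

SE₁ = s₁/√n₁ = 4.7/√58 = 0.6171; SE₂ = 5.2/√205 = 0.3632.
Independent samples, unequal variances: SE_diff = √(SE₁² + SE₂²) = √(0.38081241 + 0.13191424) = 0.7160.
z* = 1.960, so margin of error = 1.960 × 0.7160 = 1.4034.
Difference in means = 58.2 − 57.1 = 1.1000.
1.1000 ± 1.4034 → (-0.3034, 2.5034).
The interval (-0.3034, 2.5034) contains 0, so the difference is not significant.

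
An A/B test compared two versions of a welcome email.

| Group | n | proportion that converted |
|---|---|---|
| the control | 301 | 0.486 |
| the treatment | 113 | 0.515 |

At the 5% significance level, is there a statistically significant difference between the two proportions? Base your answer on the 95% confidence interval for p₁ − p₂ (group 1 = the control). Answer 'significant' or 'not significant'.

SE₁ = √(p̂₁(1−p̂₁)/n₁) = √(0.4860·0.5140/301) = 0.02881; SE₂ = √(0.5150·0.4850/113) = 0.04701.
Independent samples: SE of the difference = √(SE₁² + SE₂²) = √(0.0008300161 + 0.0022099401) = 0.05514.
z* for 95% confidence is 1.960, so the margin of error is 1.960 × 0.05514 = 0.10807.
Point estimate p̂₁ − p̂₂ = 0.4860 − 0.5150 = -0.0290.
-0.0290 ± 0.10807 → (-0.13707, 0.07907).
The interval (-0.13707, 0.07907) contains 0, so the difference is not significant.

not significant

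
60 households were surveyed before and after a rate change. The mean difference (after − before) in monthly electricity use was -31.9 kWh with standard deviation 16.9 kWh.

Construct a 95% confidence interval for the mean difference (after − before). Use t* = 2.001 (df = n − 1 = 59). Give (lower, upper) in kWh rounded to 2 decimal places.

This is a matched-pairs design, so SE = s_d/√n = 16.9/√60 = 2.1818.
Margin = 2.001 × 2.1818 = 4.3658; the interval is -31.9 ± 4.3658 = (-36.27, -27.53).

(-36.27, -27.53)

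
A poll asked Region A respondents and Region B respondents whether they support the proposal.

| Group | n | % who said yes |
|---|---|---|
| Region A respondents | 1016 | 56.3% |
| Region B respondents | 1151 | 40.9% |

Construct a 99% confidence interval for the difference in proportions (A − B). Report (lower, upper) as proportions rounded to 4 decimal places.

Each SE is √(p̂(1−p̂)/n): √(0.5630·0.4370/1016) = 0.01556 and √(0.4090·0.5910/1151) = 0.01449.
SE(p̂₁ − p̂₂) = √(SE₁² + SE₂²) = √(0.0002421136 + 0.0002099601) = 0.02126, since the two samples are independent.
At 99% confidence z* = 2.576; margin = 2.576 × 0.02126 = 0.05477.
The difference is 0.5630 − 0.4090 = 0.1540, so the interval is 0.1540 ± 0.05477 = (0.0992, 0.2088).

(0.0992, 0.2088)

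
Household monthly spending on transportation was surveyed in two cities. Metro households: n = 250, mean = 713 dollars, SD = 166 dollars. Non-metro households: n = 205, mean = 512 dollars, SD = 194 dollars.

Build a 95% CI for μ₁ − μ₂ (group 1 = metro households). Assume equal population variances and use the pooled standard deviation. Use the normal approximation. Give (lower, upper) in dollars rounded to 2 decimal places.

Pooled variance s_p² = [249·166² + 204·194²] / (250+205−2) = 32095.3377, so s_p = 179.1517.
SE_diff = s_p·√(1/n₁ + 1/n₂) = 179.1517·√(1/250 + 1/205) = 16.8803.
z* = 1.960; margin = 1.960 × 16.8803 = 33.0854.
Difference = 713 − 512 = 201.0000.
201.0000 ± 33.0854 → (167.91, 234.09).

(167.91, 234.09)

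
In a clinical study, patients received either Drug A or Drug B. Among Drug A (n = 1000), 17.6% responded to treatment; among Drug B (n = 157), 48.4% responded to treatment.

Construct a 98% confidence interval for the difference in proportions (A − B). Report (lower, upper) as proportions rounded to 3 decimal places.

(-0.405, -0.211)

SE₁ = √(p̂₁(1−p̂₁)/n₁) = √(0.1760·0.8240/1000) = 0.01204; SE₂ = √(0.4840·0.5160/157) = 0.03988.
Independent samples: SE of the difference = √(SE₁² + SE₂²) = √(0.0001449616 + 0.0015904144) = 0.04166.
z* for 98% confidence is 2.326, so the margin of error is 2.326 × 0.04166 = 0.09690.
Point estimate p̂₁ − p̂₂ = 0.1760 − 0.4840 = -0.3080.
-0.3080 ± 0.09690 → (-0.405, -0.211).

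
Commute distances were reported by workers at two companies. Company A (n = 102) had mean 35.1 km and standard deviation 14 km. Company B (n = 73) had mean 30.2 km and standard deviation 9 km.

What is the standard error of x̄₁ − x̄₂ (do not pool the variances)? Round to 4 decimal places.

1.7410

SE₁ = s₁/√n₁ = 14/√102 = 1.3862; SE₂ = 9/√73 = 1.0534.
Independent samples, unequal variances: SE_diff = √(SE₁² + SE₂²) = √(1.92155044 + 1.10965156) = 1.7410.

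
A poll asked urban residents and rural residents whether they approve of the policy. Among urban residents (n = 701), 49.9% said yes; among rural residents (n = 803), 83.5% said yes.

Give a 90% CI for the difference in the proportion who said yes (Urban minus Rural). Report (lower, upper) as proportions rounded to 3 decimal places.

(-0.374, -0.298)

Each SE is √(p̂(1−p̂)/n): √(0.4990·0.5010/701) = 0.01888 and √(0.8350·0.1650/803) = 0.01310.
SE(p̂₁ − p̂₂) = √(SE₁² + SE₂²) = √(0.0003564544 + 0.00017161) = 0.02298, since the two samples are independent.
At 90% confidence z* = 1.645; margin = 1.645 × 0.02298 = 0.03780.
The difference is 0.4990 − 0.8350 = -0.3360, so the interval is -0.3360 ± 0.03780 = (-0.374, -0.298).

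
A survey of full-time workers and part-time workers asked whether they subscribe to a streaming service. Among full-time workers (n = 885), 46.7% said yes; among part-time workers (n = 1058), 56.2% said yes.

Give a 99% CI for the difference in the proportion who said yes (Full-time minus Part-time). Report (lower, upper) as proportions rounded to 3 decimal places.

(-0.153, -0.037)

The two standard errors are √(0.4670×0.5330/885) = 0.01677 and √(0.5620×0.4380/1058) = 0.01525.
Because the samples are independent, SE_diff = √(0.01677² + 0.01525²) = 0.02267.
Using z* = 2.576 for 99%, ME = 2.576 × 0.02267 = 0.05840.
p̂₁ − p̂₂ = -0.0950; interval -0.0950 ± 0.05840 gives (-0.153, -0.037).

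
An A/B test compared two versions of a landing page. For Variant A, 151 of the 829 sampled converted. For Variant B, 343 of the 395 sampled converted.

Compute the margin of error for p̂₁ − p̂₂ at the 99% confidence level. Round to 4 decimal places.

p̂₁ = 151/829 = 0.1821 and p̂₂ = 343/395 = 0.8684.
SE₁ = √(p̂₁(1−p̂₁)/n₁) = √(0.1821·0.8179/829) = 0.01340; SE₂ = √(0.8684·0.1316/395) = 0.01701.
Independent samples: SE of the difference = √(SE₁² + SE₂²) = √(0.00017956 + 0.0002893401) = 0.02165.
z* for 99% confidence is 2.576, so the margin of error is 2.576 × 0.02165 = 0.05577.

0.0558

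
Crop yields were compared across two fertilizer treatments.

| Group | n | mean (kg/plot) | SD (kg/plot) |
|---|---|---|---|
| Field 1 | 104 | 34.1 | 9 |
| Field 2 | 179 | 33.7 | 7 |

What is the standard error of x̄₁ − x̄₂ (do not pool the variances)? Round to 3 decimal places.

SE₁ = s₁/√n₁ = 9/√104 = 0.8825; SE₂ = 7/√179 = 0.5232.
Independent samples, unequal variances: SE_diff = √(SE₁² + SE₂²) = √(0.77880625 + 0.27373824) = 1.0259.

1.026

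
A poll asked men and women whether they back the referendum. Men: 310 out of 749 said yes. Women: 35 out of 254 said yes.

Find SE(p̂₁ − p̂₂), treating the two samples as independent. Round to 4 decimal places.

0.0281

First, p̂₁ = 310/749 = 0.4139; p̂₂ = 35/254 = 0.1378.
The two standard errors are √(0.4139×0.5861/749) = 0.01800 and √(0.1378×0.8622/254) = 0.02163.
Because the samples are independent, SE_diff = √(0.01800² + 0.02163²) = 0.02814.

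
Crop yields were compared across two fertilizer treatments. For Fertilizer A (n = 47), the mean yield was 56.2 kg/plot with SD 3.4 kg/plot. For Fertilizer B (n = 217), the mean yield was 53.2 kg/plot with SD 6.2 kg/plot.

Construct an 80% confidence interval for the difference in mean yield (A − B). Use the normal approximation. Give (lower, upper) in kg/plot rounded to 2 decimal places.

(2.17, 3.83)

SE₁ = s₁/√n₁ = 3.4/√47 = 0.4959; SE₂ = 6.2/√217 = 0.4209.
Independent samples, unequal variances: SE_diff = √(SE₁² + SE₂²) = √(0.24591681 + 0.17715681) = 0.6504.
z* = 1.282, so margin of error = 1.282 × 0.6504 = 0.8338.
Difference in means = 56.2 − 53.2 = 3.0000.
3.0000 ± 0.8338 → (2.17, 3.83).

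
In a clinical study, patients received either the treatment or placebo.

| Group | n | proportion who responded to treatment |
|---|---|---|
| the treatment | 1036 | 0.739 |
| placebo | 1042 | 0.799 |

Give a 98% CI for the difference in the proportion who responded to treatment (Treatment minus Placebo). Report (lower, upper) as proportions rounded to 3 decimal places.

(-0.103, -0.017)

SE₁ = √(p̂₁(1−p̂₁)/n₁) = √(0.7390·0.2610/1036) = 0.01364; SE₂ = √(0.7990·0.2010/1042) = 0.01241.
Independent samples: SE of the difference = √(SE₁² + SE₂²) = √(0.0001860496 + 0.0001540081) = 0.01844.
z* for 98% confidence is 2.326, so the margin of error is 2.326 × 0.01844 = 0.04289.
Point estimate p̂₁ − p̂₂ = 0.7390 − 0.7990 = -0.0600.
-0.0600 ± 0.04289 → (-0.103, -0.017).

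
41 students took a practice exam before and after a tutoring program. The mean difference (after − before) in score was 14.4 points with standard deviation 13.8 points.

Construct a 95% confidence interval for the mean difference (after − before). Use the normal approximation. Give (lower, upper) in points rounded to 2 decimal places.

(10.18, 18.62)

This is a matched-pairs design, so SE = s_d/√n = 13.8/√41 = 2.1552.
Margin = 1.960 × 2.1552 = 4.2242; the interval is 14.4 ± 4.2242 = (10.18, 18.62).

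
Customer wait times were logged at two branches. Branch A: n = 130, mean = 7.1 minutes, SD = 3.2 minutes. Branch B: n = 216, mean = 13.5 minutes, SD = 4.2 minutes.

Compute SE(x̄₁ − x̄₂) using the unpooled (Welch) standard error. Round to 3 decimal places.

Per-group SEs: s₁/√n₁ = 3.2/√130 = 0.2807, s₂/√n₂ = 4.2/√216 = 0.2858.
Unpooled SE of the difference: √(0.07879249 + 0.08168164) = 0.4006.

0.401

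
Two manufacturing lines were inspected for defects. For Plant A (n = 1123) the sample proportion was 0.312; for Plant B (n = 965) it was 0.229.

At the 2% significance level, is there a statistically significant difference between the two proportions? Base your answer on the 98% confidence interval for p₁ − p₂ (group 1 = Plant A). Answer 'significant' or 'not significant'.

significant

Each SE is √(p̂(1−p̂)/n): √(0.3120·0.6880/1123) = 0.01383 and √(0.2290·0.7710/965) = 0.01353.
SE(p̂₁ − p̂₂) = √(SE₁² + SE₂²) = √(0.0001912689 + 0.0001830609) = 0.01935, since the two samples are independent.
At 98% confidence z* = 2.326; margin = 2.326 × 0.01935 = 0.04501.
The difference is 0.3120 − 0.2290 = 0.0830, so the interval is 0.0830 ± 0.04501 = (0.03799, 0.12801).
The interval (0.03799, 0.12801) does not contain 0, so the difference is significant.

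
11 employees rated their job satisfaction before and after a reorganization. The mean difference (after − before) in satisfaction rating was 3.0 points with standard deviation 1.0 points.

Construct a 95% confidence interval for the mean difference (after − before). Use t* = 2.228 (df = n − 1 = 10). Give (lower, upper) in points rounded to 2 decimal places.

(2.33, 3.67)

This is a matched-pairs design, so SE = s_d/√n = 1.0/√11 = 0.3015.
Margin = 2.228 × 0.3015 = 0.6717; the interval is 3.0 ± 0.6717 = (2.33, 3.67).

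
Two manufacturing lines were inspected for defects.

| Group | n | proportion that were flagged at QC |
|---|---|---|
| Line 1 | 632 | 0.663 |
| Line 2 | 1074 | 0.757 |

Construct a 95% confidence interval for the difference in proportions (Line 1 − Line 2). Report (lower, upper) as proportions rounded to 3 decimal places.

SE₁ = √(p̂₁(1−p̂₁)/n₁) = √(0.6630·0.3370/632) = 0.01880; SE₂ = √(0.7570·0.2430/1074) = 0.01309.
Independent samples: SE of the difference = √(SE₁² + SE₂²) = √(0.00035344 + 0.0001713481) = 0.02291.
z* for 95% confidence is 1.960, so the margin of error is 1.960 × 0.02291 = 0.04490.
Point estimate p̂₁ − p̂₂ = 0.6630 − 0.7570 = -0.0940.
-0.0940 ± 0.04490 → (-0.139, -0.049).

(-0.139, -0.049)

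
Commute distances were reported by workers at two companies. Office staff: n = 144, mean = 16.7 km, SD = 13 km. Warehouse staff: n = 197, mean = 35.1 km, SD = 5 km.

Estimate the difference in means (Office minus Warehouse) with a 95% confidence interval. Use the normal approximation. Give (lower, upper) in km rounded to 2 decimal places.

(-20.64, -16.16)

Standard errors of each mean: 13/√144 = 1.0833 and 5/√197 = 0.3562.
SE(x̄₁ − x̄₂) = √(1.0833² + 0.3562²) = 1.1404 for independent samples with unequal variances.
With z* = 1.960, the margin is 1.960 × 1.1404 = 2.2352.
x̄₁ − x̄₂ = 16.7 − 35.1 = -18.4000; the interval is -18.4000 ± 2.2352 = (-20.64, -16.16).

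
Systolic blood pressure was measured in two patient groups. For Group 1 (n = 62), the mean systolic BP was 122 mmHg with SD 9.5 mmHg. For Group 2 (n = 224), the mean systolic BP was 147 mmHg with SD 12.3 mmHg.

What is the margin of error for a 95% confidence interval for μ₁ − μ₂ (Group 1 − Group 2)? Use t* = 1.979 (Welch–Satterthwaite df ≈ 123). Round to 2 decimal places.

2.89

Per-group SEs: s₁/√n₁ = 9.5/√62 = 1.2065, s₂/√n₂ = 12.3/√224 = 0.8218.
Unpooled SE of the difference: √(1.45564225 + 0.67535524) = 1.4598.
Margin of error = t* · SE = 1.979 × 1.4598 = 2.8889.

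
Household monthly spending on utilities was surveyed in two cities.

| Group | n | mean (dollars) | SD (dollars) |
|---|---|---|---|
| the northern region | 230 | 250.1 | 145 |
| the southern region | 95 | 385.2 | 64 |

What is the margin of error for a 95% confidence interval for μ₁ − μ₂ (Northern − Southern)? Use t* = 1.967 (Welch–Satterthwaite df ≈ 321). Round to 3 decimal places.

Standard errors of each mean: 145/√230 = 9.5610 and 64/√95 = 6.5663.
SE(x̄₁ − x̄₂) = √(9.5610² + 6.5663²) = 11.5987 for independent samples with unequal variances.
With t* = 1.967, the margin is 1.967 × 11.5987 = 22.8146.

22.815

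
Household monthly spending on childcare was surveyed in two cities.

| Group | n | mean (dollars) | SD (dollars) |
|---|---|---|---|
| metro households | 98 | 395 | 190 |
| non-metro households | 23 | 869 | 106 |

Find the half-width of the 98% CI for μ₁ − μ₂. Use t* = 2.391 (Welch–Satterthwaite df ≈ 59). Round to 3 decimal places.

Per-group SEs: s₁/√n₁ = 190/√98 = 19.1929, s₂/√n₂ = 106/√23 = 22.1025.
Unpooled SE of the difference: √(368.36741041 + 488.52050625) = 29.2726.
Margin of error = t* · SE = 2.391 × 29.2726 = 69.9908.

69.991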